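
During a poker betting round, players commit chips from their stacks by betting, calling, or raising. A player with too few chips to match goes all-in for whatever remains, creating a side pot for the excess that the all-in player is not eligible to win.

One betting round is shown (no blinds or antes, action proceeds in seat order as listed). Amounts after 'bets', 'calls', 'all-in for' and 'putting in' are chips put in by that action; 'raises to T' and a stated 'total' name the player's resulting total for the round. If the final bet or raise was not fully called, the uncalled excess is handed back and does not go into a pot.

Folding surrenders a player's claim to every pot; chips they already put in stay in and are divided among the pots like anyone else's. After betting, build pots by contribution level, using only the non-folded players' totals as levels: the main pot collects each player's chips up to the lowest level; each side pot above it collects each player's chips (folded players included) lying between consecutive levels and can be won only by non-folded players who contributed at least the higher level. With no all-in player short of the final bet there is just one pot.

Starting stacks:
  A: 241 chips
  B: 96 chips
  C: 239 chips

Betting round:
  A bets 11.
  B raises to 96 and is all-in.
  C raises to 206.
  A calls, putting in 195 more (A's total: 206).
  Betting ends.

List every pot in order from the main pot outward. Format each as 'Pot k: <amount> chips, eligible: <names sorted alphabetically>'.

Contributions: A=206, B=96, C=206
Pot levels (distinct totals of non-folded players): 96, 206
Layer 1-96: 96 each from A, B, C = 96*3 = 288 chips; eligible A, B, C
Layer 97-206: 110 each from A, C = 110*2 = 220 chips; eligible A, C

Pot 1: 288 chips, eligible: A, B, C
Pot 2: 220 chips, eligible: A, C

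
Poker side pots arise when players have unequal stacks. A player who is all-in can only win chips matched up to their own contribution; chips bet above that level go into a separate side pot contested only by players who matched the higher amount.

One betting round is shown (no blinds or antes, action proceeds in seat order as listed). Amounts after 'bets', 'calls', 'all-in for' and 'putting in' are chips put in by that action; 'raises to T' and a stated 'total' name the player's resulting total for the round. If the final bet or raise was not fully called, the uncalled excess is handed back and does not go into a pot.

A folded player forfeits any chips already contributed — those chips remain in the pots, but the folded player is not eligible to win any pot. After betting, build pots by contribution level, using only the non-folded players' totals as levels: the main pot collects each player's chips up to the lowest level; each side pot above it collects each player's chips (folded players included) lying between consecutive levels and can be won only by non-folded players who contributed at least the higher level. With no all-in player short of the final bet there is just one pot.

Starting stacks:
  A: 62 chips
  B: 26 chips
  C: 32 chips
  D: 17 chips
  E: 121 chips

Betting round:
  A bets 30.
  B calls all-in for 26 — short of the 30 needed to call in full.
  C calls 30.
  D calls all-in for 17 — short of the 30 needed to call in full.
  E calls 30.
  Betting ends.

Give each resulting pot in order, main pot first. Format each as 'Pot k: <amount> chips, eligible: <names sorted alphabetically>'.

Pot 1: 85 chips, eligible: A, B, C, D, E
Pot 2: 36 chips, eligible: A, B, C, E
Pot 3: 12 chips, eligible: A, C, E

Derivation:
Contributions: A=30, B=26, C=30, D=17, E=30
Pot levels (distinct totals of non-folded players): 17, 26, 30
Layer 1-17: 17 each from A, B, C, D, E = 17*5 = 85 chips; eligible A, B, C, D, E
Layer 18-26: 9 each from A, B, C, E = 9*4 = 36 chips; eligible A, B, C, E
Layer 27-30: 4 each from A, C, E = 4*3 = 12 chips; eligible A, C, E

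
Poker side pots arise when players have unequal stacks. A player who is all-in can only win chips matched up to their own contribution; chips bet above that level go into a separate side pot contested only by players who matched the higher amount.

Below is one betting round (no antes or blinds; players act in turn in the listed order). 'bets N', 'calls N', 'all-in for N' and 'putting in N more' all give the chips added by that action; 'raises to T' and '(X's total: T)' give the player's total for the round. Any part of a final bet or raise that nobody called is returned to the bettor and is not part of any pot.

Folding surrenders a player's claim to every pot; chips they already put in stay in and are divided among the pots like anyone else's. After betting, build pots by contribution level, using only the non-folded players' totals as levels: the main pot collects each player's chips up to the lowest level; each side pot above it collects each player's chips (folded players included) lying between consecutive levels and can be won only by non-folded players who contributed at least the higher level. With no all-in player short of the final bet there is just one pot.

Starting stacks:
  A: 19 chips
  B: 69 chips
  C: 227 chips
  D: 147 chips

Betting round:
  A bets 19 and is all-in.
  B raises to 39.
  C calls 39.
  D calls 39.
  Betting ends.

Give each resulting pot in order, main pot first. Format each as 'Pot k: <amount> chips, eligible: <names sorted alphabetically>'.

Pot 1: 76 chips, eligible: A, B, C, D
Pot 2: 60 chips, eligible: B, C, D

Derivation:
Contributions: A=19, B=39, C=39, D=39
Pot levels (distinct totals of non-folded players): 19, 39
Layer 1-19: 19 each from A, B, C, D = 19*4 = 76 chips; eligible A, B, C, D
Layer 20-39: 20 each from B, C, D = 20*3 = 60 chips; eligible B, C, D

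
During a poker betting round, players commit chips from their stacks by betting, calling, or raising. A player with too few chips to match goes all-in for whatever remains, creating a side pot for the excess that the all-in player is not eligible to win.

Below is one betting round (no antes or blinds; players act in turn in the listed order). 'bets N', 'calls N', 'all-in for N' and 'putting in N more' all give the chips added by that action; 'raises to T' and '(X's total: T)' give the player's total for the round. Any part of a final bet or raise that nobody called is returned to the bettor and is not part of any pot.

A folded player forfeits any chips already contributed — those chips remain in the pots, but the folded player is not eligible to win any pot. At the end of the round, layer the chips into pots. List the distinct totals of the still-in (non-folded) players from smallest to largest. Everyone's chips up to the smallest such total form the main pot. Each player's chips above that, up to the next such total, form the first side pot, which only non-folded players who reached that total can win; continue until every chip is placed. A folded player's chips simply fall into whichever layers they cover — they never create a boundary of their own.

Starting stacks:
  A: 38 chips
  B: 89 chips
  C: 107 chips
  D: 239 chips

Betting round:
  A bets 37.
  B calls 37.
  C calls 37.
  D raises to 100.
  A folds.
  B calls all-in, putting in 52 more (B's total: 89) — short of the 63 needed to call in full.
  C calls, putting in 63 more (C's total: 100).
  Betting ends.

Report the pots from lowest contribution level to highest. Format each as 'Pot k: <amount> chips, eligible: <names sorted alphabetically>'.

Pot 1: 304 chips, eligible: B, C, D
Pot 2: 22 chips, eligible: C, D

Derivation:
Contributions: A=37, B=89, C=100, D=100
Folded: A
Pot levels (distinct totals of non-folded players): 89, 100
Layer 1-89: A 37 + B 89 + C 89 + D 89 = 304 chips; eligible B, C, D
Layer 90-100: 11 each from C, D = 11*2 = 22 chips; eligible C, D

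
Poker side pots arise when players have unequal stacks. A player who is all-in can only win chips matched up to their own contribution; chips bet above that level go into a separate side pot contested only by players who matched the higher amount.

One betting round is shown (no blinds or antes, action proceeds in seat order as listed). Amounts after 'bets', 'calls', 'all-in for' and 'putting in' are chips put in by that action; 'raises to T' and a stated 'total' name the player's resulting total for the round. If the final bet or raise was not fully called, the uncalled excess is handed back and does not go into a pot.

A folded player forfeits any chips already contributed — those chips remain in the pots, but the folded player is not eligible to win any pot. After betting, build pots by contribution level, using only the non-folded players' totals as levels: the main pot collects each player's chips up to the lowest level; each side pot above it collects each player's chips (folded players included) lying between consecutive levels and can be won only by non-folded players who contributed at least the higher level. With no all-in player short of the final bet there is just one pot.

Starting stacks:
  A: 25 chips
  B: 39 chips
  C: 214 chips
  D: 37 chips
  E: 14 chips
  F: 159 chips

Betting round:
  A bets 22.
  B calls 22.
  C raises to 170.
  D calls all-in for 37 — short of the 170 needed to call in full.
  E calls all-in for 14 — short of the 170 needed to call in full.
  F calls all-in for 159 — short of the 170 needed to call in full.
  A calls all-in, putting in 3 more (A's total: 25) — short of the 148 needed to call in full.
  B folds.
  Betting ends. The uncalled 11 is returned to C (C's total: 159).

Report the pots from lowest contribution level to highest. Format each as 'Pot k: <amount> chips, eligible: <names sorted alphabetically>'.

Pot 1: 84 chips, eligible: A, C, D, E, F
Pot 2: 52 chips, eligible: A, C, D, F
Pot 3: 36 chips, eligible: C, D, F
Pot 4: 244 chips, eligible: C, F

Derivation:
Contributions (after 11 returned to C): A=25, B=22, C=159, D=37, E=14, F=159
Folded: B
Pot levels (distinct totals of non-folded players): 14, 25, 37, 159
Layer 1-14: 14 each from A, B, C, D, E, F = 14*6 = 84 chips; eligible A, C, D, E, F
Layer 15-25: A 11 + B 8 + C 11 + D 11 + F 11 = 52 chips; eligible A, C, D, F
Layer 26-37: 12 each from C, D, F = 12*3 = 36 chips; eligible C, D, F
Layer 38-159: 122 each from C, F = 122*2 = 244 chips; eligible C, F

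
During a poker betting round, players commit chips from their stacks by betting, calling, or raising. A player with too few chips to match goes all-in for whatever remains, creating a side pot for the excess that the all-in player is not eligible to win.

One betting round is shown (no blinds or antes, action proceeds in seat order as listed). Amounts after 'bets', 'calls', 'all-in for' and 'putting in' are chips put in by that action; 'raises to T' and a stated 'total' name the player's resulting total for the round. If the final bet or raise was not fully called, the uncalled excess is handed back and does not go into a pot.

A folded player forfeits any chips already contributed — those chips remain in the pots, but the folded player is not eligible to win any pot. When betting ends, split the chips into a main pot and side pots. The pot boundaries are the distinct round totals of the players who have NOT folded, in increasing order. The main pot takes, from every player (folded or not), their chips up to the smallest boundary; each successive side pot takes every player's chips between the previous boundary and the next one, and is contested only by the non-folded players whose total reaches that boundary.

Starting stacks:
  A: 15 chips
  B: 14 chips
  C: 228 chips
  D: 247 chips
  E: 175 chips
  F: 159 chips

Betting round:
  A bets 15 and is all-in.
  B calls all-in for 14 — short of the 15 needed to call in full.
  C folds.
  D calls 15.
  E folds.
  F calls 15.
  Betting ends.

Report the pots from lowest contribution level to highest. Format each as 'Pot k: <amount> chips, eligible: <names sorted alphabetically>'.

Pot 1: 56 chips, eligible: A, B, D, F
Pot 2: 3 chips, eligible: A, D, F

Derivation:
Contributions: A=15, B=14, D=15, F=15
Folded: C, E
Pot levels (distinct totals of non-folded players): 14, 15
Layer 1-14: 14 each from A, B, D, F = 14*4 = 56 chips; eligible A, B, D, F
Layer 15-15: 1 each from A, D, F = 1*3 = 3 chips; eligible A, D, F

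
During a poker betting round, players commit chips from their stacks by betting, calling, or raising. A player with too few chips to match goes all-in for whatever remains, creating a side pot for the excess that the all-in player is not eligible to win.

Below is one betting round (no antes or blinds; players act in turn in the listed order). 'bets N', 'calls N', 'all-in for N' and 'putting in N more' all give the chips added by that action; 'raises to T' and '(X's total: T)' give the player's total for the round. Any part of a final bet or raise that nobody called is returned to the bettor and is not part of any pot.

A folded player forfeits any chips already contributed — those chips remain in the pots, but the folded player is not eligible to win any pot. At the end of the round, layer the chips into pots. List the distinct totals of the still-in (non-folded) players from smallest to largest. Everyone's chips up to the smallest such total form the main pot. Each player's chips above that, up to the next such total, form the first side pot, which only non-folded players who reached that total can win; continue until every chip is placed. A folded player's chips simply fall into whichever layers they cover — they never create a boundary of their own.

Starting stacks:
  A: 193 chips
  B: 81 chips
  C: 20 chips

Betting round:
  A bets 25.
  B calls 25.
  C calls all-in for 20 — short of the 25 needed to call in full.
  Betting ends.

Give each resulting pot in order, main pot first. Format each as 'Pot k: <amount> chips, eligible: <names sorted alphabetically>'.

Pot 1: 60 chips, eligible: A, B, C
Pot 2: 10 chips, eligible: A, B

Derivation:
Contributions: A=25, B=25, C=20
Pot levels (distinct totals of non-folded players): 20, 25
Layer 1-20: 20 each from A, B, C = 20*3 = 60 chips; eligible A, B, C
Layer 21-25: 5 each from A, B = 5*2 = 10 chips; eligible A, B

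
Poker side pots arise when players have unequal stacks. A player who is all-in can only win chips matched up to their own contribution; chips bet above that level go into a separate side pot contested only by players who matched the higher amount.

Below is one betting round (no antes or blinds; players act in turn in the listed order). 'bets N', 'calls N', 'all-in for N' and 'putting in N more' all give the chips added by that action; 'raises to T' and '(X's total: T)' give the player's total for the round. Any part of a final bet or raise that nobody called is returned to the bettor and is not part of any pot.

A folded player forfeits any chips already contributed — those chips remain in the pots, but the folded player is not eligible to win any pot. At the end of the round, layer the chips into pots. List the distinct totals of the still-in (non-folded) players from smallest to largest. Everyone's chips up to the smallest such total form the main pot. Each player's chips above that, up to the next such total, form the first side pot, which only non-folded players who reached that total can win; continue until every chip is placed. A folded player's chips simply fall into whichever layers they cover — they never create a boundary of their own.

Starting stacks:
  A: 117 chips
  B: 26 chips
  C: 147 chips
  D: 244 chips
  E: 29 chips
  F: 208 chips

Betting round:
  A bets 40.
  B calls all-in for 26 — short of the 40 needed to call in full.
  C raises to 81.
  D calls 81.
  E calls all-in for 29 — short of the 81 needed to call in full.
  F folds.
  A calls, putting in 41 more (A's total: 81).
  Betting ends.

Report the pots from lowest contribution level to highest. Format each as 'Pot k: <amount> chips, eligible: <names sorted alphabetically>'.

Contributions: A=81, B=26, C=81, D=81, E=29
Folded: F
Pot levels (distinct totals of non-folded players): 26, 29, 81
Layer 1-26: 26 each from A, B, C, D, E = 26*5 = 130 chips; eligible A, B, C, D, E
Layer 27-29: 3 each from A, C, D, E = 3*4 = 12 chips; eligible A, C, D, E
Layer 30-81: 52 each from A, C, D = 52*3 = 156 chips; eligible A, C, D

Pot 1: 130 chips, eligible: A, B, C, D, E
Pot 2: 12 chips, eligible: A, C, D, E
Pot 3: 156 chips, eligible: A, C, D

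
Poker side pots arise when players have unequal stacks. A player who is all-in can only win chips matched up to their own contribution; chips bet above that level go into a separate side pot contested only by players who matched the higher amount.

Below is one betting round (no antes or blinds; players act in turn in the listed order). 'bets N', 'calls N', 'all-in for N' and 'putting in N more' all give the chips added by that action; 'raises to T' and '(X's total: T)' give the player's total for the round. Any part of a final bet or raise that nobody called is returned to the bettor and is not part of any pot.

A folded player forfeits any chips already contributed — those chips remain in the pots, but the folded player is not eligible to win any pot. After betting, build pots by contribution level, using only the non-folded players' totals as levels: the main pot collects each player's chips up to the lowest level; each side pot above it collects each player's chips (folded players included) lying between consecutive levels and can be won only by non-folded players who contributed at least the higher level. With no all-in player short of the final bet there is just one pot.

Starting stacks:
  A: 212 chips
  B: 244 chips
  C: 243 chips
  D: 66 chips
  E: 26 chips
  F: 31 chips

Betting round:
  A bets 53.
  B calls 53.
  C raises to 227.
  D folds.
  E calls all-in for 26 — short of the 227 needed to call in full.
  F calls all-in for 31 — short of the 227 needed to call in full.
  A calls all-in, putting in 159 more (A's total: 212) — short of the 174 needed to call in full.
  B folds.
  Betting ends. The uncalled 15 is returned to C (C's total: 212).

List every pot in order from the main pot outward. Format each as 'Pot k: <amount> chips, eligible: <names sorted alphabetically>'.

Pot 1: 130 chips, eligible: A, C, E, F
Pot 2: 20 chips, eligible: A, C, F
Pot 3: 384 chips, eligible: A, C

Derivation:
Contributions (after 15 returned to C): A=212, B=53, C=212, E=26, F=31
Folded: B, D
Pot levels (distinct totals of non-folded players): 26, 31, 212
Layer 1-26: 26 each from A, B, C, E, F = 26*5 = 130 chips; eligible A, C, E, F
Layer 27-31: 5 each from A, B, C, F = 5*4 = 20 chips; eligible A, C, F
Layer 32-212: A 181 + B 22 + C 181 = 384 chips; eligible A, C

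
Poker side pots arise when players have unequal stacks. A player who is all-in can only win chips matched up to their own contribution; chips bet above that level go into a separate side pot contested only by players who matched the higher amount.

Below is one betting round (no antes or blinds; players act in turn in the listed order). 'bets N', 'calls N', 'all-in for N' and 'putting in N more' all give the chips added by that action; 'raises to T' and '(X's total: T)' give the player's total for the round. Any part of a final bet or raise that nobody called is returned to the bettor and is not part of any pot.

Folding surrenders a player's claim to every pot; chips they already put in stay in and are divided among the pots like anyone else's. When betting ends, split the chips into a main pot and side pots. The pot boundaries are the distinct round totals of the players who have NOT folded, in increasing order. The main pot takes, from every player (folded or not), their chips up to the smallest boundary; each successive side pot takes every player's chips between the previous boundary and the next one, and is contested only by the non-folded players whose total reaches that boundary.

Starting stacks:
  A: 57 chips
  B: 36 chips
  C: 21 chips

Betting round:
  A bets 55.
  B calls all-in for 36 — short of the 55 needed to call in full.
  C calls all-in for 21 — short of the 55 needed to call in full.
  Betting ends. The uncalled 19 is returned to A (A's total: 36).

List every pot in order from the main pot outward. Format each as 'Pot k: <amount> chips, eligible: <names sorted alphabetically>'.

Pot 1: 63 chips, eligible: A, B, C
Pot 2: 30 chips, eligible: A, B

Derivation:
Contributions (after 19 returned to A): A=36, B=36, C=21
Pot levels (distinct totals of non-folded players): 21, 36
Layer 1-21: 21 each from A, B, C = 21*3 = 63 chips; eligible A, B, C
Layer 22-36: 15 each from A, B = 15*2 = 30 chips; eligible A, B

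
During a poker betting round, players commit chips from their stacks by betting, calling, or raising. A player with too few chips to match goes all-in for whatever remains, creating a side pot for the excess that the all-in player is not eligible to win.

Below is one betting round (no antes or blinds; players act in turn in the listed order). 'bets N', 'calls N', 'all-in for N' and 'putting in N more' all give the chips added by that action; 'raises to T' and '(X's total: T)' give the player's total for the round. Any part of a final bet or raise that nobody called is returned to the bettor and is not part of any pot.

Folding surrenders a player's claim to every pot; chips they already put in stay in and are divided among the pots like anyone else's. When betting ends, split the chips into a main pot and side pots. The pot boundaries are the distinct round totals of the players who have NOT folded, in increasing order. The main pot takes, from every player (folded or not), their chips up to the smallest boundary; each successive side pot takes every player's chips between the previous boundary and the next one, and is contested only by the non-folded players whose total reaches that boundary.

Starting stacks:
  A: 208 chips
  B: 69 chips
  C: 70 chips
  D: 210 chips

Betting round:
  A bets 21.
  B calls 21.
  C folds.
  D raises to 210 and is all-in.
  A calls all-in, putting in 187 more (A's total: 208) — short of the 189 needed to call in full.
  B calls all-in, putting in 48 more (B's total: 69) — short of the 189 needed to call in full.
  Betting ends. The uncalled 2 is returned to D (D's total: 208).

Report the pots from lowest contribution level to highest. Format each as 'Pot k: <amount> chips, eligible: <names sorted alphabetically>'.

Pot 1: 207 chips, eligible: A, B, D
Pot 2: 278 chips, eligible: A, D

Derivation:
Contributions (after 2 returned to D): A=208, B=69, D=208
Folded: C
Pot levels (distinct totals of non-folded players): 69, 208
Layer 1-69: 69 each from A, B, D = 69*3 = 207 chips; eligible A, B, D
Layer 70-208: 139 each from A, D = 139*2 = 278 chips; eligible A, D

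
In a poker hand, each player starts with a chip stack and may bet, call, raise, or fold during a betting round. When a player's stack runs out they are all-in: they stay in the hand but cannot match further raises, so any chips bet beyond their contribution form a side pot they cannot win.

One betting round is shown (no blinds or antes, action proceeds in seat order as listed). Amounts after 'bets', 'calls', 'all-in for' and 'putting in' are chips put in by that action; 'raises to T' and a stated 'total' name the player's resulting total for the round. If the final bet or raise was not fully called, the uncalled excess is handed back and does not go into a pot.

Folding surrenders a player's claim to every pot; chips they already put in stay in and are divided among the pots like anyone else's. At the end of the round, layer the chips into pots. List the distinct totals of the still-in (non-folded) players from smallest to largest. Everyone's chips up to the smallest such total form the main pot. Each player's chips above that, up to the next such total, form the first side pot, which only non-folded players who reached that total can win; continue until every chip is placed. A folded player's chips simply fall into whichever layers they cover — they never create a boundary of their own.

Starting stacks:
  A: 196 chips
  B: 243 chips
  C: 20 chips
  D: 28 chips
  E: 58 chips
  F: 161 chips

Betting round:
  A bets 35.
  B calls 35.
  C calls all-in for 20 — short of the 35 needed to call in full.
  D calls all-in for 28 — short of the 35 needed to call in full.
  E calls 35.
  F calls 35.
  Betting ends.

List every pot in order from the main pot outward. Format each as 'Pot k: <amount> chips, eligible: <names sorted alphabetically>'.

Contributions: A=35, B=35, C=20, D=28, E=35, F=35
Pot levels (distinct totals of non-folded players): 20, 28, 35
Layer 1-20: 20 each from A, B, C, D, E, F = 20*6 = 120 chips; eligible A, B, C, D, E, F
Layer 21-28: 8 each from A, B, D, E, F = 8*5 = 40 chips; eligible A, B, D, E, F
Layer 29-35: 7 each from A, B, E, F = 7*4 = 28 chips; eligible A, B, E, F

Pot 1: 120 chips, eligible: A, B, C, D, E, F
Pot 2: 40 chips, eligible: A, B, D, E, F
Pot 3: 28 chips, eligible: A, B, E, F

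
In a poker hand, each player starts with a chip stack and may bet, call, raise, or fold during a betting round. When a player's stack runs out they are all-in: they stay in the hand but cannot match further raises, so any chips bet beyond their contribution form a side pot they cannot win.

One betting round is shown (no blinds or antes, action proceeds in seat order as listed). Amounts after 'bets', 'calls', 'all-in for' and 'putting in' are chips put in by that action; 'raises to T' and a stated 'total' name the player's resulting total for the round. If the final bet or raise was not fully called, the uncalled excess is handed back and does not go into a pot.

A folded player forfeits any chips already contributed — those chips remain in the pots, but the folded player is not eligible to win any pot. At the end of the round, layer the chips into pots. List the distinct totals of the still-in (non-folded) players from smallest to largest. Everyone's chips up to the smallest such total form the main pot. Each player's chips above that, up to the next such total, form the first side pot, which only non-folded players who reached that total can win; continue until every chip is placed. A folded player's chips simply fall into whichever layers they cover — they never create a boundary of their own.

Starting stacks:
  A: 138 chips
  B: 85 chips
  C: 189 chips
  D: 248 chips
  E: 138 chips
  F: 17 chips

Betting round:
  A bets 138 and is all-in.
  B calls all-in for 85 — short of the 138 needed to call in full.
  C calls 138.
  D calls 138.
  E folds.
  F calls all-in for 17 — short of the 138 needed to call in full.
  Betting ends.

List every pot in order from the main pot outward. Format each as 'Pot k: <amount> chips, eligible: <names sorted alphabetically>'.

Contributions: A=138, B=85, C=138, D=138, F=17
Folded: E
Pot levels (distinct totals of non-folded players): 17, 85, 138
Layer 1-17: 17 each from A, B, C, D, F = 17*5 = 85 chips; eligible A, B, C, D, F
Layer 18-85: 68 each from A, B, C, D = 68*4 = 272 chips; eligible A, B, C, D
Layer 86-138: 53 each from A, C, D = 53*3 = 159 chips; eligible A, C, D

Pot 1: 85 chips, eligible: A, B, C, D, F
Pot 2: 272 chips, eligible: A, B, C, D
Pot 3: 159 chips, eligible: A, C, D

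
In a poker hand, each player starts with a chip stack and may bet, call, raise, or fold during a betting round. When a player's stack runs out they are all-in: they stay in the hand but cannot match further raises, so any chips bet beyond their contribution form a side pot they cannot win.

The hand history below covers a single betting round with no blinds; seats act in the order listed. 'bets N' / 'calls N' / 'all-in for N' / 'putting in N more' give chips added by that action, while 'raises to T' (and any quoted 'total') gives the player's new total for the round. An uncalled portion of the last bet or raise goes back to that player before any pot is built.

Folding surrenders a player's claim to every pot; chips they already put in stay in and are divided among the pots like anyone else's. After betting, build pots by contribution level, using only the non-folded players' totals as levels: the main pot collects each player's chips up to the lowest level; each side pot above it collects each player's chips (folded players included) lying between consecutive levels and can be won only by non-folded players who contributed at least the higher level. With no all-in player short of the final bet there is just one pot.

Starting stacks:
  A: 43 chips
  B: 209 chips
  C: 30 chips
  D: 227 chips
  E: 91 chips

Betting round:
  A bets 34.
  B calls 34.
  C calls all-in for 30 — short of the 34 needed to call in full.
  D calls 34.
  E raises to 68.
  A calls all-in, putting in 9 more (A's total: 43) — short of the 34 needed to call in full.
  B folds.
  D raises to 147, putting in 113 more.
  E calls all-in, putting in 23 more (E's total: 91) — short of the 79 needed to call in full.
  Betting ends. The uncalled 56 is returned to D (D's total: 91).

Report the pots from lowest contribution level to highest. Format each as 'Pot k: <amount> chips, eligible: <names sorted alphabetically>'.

Contributions (after 56 returned to D): A=43, B=34, C=30, D=91, E=91
Folded: B
Pot levels (distinct totals of non-folded players): 30, 43, 91
Layer 1-30: 30 each from A, B, C, D, E = 30*5 = 150 chips; eligible A, C, D, E
Layer 31-43: A 13 + B 4 + D 13 + E 13 = 43 chips; eligible A, D, E
Layer 44-91: 48 each from D, E = 48*2 = 96 chips; eligible D, E

Pot 1: 150 chips, eligible: A, C, D, E
Pot 2: 43 chips, eligible: A, D, E
Pot 3: 96 chips, eligible: D, E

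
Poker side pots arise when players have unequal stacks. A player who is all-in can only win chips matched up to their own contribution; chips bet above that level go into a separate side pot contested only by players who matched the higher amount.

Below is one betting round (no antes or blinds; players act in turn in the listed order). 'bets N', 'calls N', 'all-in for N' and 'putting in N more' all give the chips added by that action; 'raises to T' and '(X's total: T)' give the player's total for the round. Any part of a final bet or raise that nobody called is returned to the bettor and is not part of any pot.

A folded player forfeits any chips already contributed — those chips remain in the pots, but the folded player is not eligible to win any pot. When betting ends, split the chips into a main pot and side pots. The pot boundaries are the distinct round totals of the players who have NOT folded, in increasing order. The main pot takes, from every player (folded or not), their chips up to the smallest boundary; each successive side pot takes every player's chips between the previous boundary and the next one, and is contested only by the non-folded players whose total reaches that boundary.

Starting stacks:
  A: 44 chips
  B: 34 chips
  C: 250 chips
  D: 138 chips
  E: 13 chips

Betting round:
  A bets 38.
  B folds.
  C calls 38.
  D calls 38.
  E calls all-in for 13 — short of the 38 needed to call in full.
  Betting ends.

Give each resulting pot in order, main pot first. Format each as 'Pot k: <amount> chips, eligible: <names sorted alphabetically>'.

Contributions: A=38, C=38, D=38, E=13
Folded: B
Pot levels (distinct totals of non-folded players): 13, 38
Layer 1-13: 13 each from A, C, D, E = 13*4 = 52 chips; eligible A, C, D, E
Layer 14-38: 25 each from A, C, D = 25*3 = 75 chips; eligible A, C, D

Pot 1: 52 chips, eligible: A, C, D, E
Pot 2: 75 chips, eligible: A, C, D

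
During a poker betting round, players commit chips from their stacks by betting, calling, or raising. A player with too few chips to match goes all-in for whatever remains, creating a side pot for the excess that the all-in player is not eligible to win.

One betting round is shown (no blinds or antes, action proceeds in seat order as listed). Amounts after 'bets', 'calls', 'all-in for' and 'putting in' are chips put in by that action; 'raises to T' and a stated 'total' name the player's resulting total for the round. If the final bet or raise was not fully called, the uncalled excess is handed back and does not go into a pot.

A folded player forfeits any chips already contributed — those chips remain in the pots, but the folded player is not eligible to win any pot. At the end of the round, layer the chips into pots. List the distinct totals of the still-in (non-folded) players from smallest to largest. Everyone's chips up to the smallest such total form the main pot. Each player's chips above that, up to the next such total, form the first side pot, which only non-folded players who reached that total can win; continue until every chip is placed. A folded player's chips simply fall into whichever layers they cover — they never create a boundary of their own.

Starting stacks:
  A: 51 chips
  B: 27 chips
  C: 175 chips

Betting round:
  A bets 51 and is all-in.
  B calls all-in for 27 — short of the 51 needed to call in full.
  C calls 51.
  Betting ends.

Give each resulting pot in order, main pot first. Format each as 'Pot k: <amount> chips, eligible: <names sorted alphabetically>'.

Contributions: A=51, B=27, C=51
Pot levels (distinct totals of non-folded players): 27, 51
Layer 1-27: 27 each from A, B, C = 27*3 = 81 chips; eligible A, B, C
Layer 28-51: 24 each from A, C = 24*2 = 48 chips; eligible A, C

Pot 1: 81 chips, eligible: A, B, C
Pot 2: 48 chips, eligible: A, C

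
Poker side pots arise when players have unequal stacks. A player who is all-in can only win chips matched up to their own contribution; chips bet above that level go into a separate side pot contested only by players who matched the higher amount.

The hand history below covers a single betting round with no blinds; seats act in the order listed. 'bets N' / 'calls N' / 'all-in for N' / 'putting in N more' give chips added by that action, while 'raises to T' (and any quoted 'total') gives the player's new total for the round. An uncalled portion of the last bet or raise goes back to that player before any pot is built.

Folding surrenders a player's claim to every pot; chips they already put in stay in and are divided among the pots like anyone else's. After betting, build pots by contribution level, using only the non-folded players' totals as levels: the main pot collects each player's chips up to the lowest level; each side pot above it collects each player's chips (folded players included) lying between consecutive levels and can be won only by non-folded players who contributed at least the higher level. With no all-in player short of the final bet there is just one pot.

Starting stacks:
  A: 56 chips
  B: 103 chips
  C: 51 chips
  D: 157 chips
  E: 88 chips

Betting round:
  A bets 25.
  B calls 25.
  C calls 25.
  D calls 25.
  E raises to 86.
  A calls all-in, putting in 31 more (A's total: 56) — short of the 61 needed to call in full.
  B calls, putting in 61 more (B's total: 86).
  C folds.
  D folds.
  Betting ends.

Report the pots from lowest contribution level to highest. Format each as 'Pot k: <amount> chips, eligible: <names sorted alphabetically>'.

Pot 1: 218 chips, eligible: A, B, E
Pot 2: 60 chips, eligible: B, E

Derivation:
Contributions: A=56, B=86, C=25, D=25, E=86
Folded: C, D
Pot levels (distinct totals of non-folded players): 56, 86
Layer 1-56: A 56 + B 56 + C 25 + D 25 + E 56 = 218 chips; eligible A, B, E
Layer 57-86: 30 each from B, E = 30*2 = 60 chips; eligible B, E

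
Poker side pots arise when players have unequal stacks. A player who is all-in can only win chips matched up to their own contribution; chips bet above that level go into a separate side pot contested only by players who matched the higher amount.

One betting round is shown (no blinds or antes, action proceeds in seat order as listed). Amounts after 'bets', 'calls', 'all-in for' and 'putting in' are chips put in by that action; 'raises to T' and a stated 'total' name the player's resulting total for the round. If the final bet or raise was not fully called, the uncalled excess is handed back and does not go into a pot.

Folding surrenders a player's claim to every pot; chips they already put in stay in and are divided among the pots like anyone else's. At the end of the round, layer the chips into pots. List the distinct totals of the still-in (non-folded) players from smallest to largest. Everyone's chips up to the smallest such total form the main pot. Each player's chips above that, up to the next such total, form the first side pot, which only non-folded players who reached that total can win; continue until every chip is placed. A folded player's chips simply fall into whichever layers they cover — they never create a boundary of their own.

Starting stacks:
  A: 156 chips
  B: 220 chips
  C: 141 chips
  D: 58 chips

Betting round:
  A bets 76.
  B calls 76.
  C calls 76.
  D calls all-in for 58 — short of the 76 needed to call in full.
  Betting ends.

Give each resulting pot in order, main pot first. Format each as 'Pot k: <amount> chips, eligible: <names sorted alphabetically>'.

Pot 1: 232 chips, eligible: A, B, C, D
Pot 2: 54 chips, eligible: A, B, C

Derivation:
Contributions: A=76, B=76, C=76, D=58
Pot levels (distinct totals of non-folded players): 58, 76
Layer 1-58: 58 each from A, B, C, D = 58*4 = 232 chips; eligible A, B, C, D
Layer 59-76: 18 each from A, B, C = 18*3 = 54 chips; eligible A, B, C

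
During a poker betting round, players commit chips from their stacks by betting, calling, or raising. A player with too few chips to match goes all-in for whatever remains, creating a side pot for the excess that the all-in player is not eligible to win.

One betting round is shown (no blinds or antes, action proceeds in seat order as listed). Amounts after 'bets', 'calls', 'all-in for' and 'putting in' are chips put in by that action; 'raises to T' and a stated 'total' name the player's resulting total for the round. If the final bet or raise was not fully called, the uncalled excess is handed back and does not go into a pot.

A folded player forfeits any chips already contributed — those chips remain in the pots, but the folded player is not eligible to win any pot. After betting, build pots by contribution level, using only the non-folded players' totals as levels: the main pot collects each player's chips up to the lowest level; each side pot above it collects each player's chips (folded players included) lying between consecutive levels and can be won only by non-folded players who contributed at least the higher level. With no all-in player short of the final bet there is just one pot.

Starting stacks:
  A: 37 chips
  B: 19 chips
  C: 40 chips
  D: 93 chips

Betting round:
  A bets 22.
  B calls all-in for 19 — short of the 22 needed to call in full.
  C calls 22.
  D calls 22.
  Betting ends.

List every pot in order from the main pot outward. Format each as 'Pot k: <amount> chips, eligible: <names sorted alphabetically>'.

Contributions: A=22, B=19, C=22, D=22
Pot levels (distinct totals of non-folded players): 19, 22
Layer 1-19: 19 each from A, B, C, D = 19*4 = 76 chips; eligible A, B, C, D
Layer 20-22: 3 each from A, C, D = 3*3 = 9 chips; eligible A, C, D

Pot 1: 76 chips, eligible: A, B, C, D
Pot 2: 9 chips, eligible: A, C, D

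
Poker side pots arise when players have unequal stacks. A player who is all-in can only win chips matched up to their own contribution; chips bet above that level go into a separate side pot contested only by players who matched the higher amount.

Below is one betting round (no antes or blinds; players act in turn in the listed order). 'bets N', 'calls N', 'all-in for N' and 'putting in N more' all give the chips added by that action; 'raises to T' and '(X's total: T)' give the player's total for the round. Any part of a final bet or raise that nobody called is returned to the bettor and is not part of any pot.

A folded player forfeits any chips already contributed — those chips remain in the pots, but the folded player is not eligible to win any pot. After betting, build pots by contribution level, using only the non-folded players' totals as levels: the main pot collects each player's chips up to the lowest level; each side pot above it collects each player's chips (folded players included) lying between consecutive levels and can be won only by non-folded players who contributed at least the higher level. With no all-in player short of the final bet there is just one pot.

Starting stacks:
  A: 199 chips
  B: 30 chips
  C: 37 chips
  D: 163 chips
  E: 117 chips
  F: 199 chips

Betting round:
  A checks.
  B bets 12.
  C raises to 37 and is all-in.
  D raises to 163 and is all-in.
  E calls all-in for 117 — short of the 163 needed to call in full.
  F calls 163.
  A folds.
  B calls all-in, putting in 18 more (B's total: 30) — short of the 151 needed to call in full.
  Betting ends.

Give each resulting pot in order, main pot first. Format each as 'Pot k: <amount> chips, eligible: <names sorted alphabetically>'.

Pot 1: 150 chips, eligible: B, C, D, E, F
Pot 2: 28 chips, eligible: C, D, E, F
Pot 3: 240 chips, eligible: D, E, F
Pot 4: 92 chips, eligible: D, F

Derivation:
Contributions: B=30, C=37, D=163, E=117, F=163
Folded: A
Pot levels (distinct totals of non-folded players): 30, 37, 117, 163
Layer 1-30: 30 each from B, C, D, E, F = 30*5 = 150 chips; eligible B, C, D, E, F
Layer 31-37: 7 each from C, D, E, F = 7*4 = 28 chips; eligible C, D, E, F
Layer 38-117: 80 each from D, E, F = 80*3 = 240 chips; eligible D, E, F
Layer 118-163: 46 each from D, F = 46*2 = 92 chips; eligible D, F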